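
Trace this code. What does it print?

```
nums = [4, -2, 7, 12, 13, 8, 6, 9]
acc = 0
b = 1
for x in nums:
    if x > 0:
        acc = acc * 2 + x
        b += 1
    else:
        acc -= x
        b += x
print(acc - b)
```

x=4: >0, acc = 0*2+4 = 4; b=2
x=-2: not >0, acc = 4-(-2) = 6; b=0
x=7: >0, acc = 6*2+7 = 19; b=1
x=12: >0, acc = 19*2+12 = 50; b=2
x=13: >0, acc = 50*2+13 = 113; b=3
x=8: >0, acc = 113*2+8 = 234; b=4
x=6: >0, acc = 234*2+6 = 474; b=5
x=9: >0, acc = 474*2+9 = 957; b=6
acc-b = 957-6 = 951

951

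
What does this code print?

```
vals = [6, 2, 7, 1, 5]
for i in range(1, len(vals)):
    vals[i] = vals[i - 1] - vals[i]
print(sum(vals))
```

i=1: vals[1] = 6-2 = 4 → [6, 4, 7, 1, 5]
i=2: vals[2] = 4-7 = -3 → [6, 4, -3, 1, 5]
i=3: vals[3] = (-3)-1 = -4 → [6, 4, -3, -4, 5]
i=4: vals[4] = (-4)-5 = -9 → [6, 4, -3, -4, -9]
sum = -6

-6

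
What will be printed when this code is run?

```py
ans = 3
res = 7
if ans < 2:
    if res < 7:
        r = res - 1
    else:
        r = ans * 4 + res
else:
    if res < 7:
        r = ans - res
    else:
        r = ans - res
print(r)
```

-4

ans=3, res=7
ans < 2 is False; res < 7 is False
→ r = ans - res = -4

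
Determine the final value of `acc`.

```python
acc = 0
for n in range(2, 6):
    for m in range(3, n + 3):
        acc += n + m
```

116

n=2,m=3: acc = 0+5 = 5
n=2,m=4: acc = 5+6 = 11
n=3,m=3: acc = 11+6 = 17
n=3,m=4: acc = 17+7 = 24
n=3,m=5: acc = 24+8 = 32
n=4,m=3: acc = 32+7 = 39
n=4,m=4: acc = 39+8 = 47
n=4,m=5: acc = 47+9 = 56
n=4,m=6: acc = 56+10 = 66
n=5,m=3: acc = 66+8 = 74
n=5,m=4: acc = 74+9 = 83
n=5,m=5: acc = 83+10 = 93
n=5,m=6: acc = 93+11 = 104
n=5,m=7: acc = 104+12 = 116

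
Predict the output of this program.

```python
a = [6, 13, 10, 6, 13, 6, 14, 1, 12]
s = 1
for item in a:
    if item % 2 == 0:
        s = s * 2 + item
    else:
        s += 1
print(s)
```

570

item=6: even, s = 1*2+6 = 8
item=13: not even, s = 8+1 = 9
item=10: even, s = 9*2+10 = 28
item=6: even, s = 28*2+6 = 62
item=13: not even, s = 62+1 = 63
item=6: even, s = 63*2+6 = 132
item=14: even, s = 132*2+14 = 278
item=1: not even, s = 278+1 = 279
item=12: even, s = 279*2+12 = 570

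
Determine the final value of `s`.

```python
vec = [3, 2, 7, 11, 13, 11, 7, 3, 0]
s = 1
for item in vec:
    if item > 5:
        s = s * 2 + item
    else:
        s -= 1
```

item=3: not >5, s = 1-1 = 0
item=2: not >5, s = 0-1 = -1
item=7: >5, s = (-1)*2+7 = 5
item=11: >5, s = 5*2+11 = 21
item=13: >5, s = 21*2+13 = 55
item=11: >5, s = 55*2+11 = 121
item=7: >5, s = 121*2+7 = 249
item=3: not >5, s = 249-1 = 248
item=0: not >5, s = 248-1 = 247

247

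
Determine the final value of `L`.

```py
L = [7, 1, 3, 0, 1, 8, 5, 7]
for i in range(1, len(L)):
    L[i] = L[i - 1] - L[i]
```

i=1: L[1] = 7-1 = 6 → [7, 6, 3, 0, 1, 8, 5, 7]
i=2: L[2] = 6-3 = 3 → [7, 6, 3, 0, 1, 8, 5, 7]
i=3: L[3] = 3-0 = 3 → [7, 6, 3, 3, 1, 8, 5, 7]
i=4: L[4] = 3-1 = 2 → [7, 6, 3, 3, 2, 8, 5, 7]
i=5: L[5] = 2-8 = -6 → [7, 6, 3, 3, 2, -6, 5, 7]
i=6: L[6] = (-6)-5 = -11 → [7, 6, 3, 3, 2, -6, -11, 7]
i=7: L[7] = (-11)-7 = -18 → [7, 6, 3, 3, 2, -6, -11, -18]

[7, 6, 3, 3, 2, -6, -11, -18]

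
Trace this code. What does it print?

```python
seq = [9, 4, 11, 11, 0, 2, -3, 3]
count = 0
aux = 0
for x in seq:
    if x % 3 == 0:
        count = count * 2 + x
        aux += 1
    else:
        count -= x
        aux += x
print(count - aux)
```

x=9: %3==0, count = 0*2+9 = 9; aux=1
x=4: not %3==0, count = 9-4 = 5; aux=5
x=11: not %3==0, count = 5-11 = -6; aux=16
x=11: not %3==0, count = (-6)-11 = -17; aux=27
x=0: %3==0, count = (-17)*2+0 = -34; aux=28
x=2: not %3==0, count = (-34)-2 = -36; aux=30
x=-3: %3==0, count = (-36)*2+(-3) = -75; aux=31
x=3: %3==0, count = (-75)*2+3 = -147; aux=32
count-aux = (-147)-32 = -179

-179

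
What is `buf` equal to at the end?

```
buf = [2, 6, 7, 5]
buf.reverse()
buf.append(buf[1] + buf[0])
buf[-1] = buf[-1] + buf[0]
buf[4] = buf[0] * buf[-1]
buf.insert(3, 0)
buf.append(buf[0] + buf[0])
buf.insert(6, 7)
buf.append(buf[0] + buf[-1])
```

reverse → [5, 7, 6, 2]
append buf[1]+buf[0] = 7+5 = 12 → [5, 7, 6, 2, 12]
buf[-1] = buf[-1]+buf[0] = 12+5 = 17 → [5, 7, 6, 2, 17]
buf[4] = buf[0]*buf[-1] = 5*17 = 85 → [5, 7, 6, 2, 85]
insert 0 at 3 → [5, 7, 6, 0, 2, 85]
append buf[0]+buf[0] = 5+5 = 10 → [5, 7, 6, 0, 2, 85, 10]
insert 7 at 6 → [5, 7, 6, 0, 2, 85, 7, 10]
append buf[0]+buf[-1] = 5+10 = 15 → [5, 7, 6, 0, 2, 85, 7, 10, 15]

[5, 7, 6, 0, 2, 85, 7, 10, 15]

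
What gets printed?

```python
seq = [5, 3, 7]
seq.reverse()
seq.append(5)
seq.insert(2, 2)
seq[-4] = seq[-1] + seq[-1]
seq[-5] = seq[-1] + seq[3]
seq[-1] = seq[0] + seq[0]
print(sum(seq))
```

reverse → [7, 3, 5]
append 5 → [7, 3, 5, 5]
insert 2 at 2 → [7, 3, 2, 5, 5]
seq[-4] = seq[-1]+seq[-1] = 5+5 = 10 → [7, 10, 2, 5, 5]
seq[-5] = seq[-1]+seq[3] = 5+5 = 10 → [10, 10, 2, 5, 5]
seq[-1] = seq[0]+seq[0] = 10+10 = 20 → [10, 10, 2, 5, 20]
sum = 47

47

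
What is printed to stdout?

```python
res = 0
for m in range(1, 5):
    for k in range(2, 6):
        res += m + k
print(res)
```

96

m=1,k=2: res = 0+3 = 3
m=1,k=3: res = 3+4 = 7
m=1,k=4: res = 7+5 = 12
m=1,k=5: res = 12+6 = 18
m=2,k=2: res = 18+4 = 22
m=2,k=3: res = 22+5 = 27
m=2,k=4: res = 27+6 = 33
m=2,k=5: res = 33+7 = 40
m=3,k=2: res = 40+5 = 45
m=3,k=3: res = 45+6 = 51
m=3,k=4: res = 51+7 = 58
m=3,k=5: res = 58+8 = 66
m=4,k=2: res = 66+6 = 72
m=4,k=3: res = 72+7 = 79
m=4,k=4: res = 79+8 = 87
m=4,k=5: res = 87+9 = 96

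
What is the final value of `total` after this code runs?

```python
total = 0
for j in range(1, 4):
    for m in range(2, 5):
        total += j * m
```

54

j=1,m=2: total = 0+2 = 2
j=1,m=3: total = 2+3 = 5
j=1,m=4: total = 5+4 = 9
j=2,m=2: total = 9+4 = 13
j=2,m=3: total = 13+6 = 19
j=2,m=4: total = 19+8 = 27
j=3,m=2: total = 27+6 = 33
j=3,m=3: total = 33+9 = 42
j=3,m=4: total = 42+12 = 54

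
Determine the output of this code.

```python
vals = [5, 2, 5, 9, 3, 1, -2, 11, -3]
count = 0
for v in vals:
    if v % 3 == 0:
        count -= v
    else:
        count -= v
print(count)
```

v=5: not %3==0, count = 0-5 = -5
v=2: not %3==0, count = (-5)-2 = -7
v=5: not %3==0, count = (-7)-5 = -12
v=9: %3==0, count = (-12)-9 = -21
v=3: %3==0, count = (-21)-3 = -24
v=1: not %3==0, count = (-24)-1 = -25
v=-2: not %3==0, count = (-25)-(-2) = -23
v=11: not %3==0, count = (-23)-11 = -34
v=-3: %3==0, count = (-34)-(-3) = -31

-31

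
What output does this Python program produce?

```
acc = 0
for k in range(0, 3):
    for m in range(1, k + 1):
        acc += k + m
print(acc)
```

k=1,m=1: acc = 0+2 = 2
k=2,m=1: acc = 2+3 = 5
k=2,m=2: acc = 5+4 = 9

9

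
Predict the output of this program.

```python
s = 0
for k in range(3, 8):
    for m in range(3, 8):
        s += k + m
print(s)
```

k=3,m=3: s = 0+6 = 6
k=3,m=4: s = 6+7 = 13
k=3,m=5: s = 13+8 = 21
k=3,m=6: s = 21+9 = 30
k=3,m=7: s = 30+10 = 40
k=4,m=3: s = 40+7 = 47
k=4,m=4: s = 47+8 = 55
k=4,m=5: s = 55+9 = 64
k=4,m=6: s = 64+10 = 74
k=4,m=7: s = 74+11 = 85
k=5,m=3: s = 85+8 = 93
k=5,m=4: s = 93+9 = 102
k=5,m=5: s = 102+10 = 112
k=5,m=6: s = 112+11 = 123
k=5,m=7: s = 123+12 = 135
k=6,m=3: s = 135+9 = 144
k=6,m=4: s = 144+10 = 154
k=6,m=5: s = 154+11 = 165
k=6,m=6: s = 165+12 = 177
k=6,m=7: s = 177+13 = 190
k=7,m=3: s = 190+10 = 200
k=7,m=4: s = 200+11 = 211
k=7,m=5: s = 211+12 = 223
k=7,m=6: s = 223+13 = 236
k=7,m=7: s = 236+14 = 250

250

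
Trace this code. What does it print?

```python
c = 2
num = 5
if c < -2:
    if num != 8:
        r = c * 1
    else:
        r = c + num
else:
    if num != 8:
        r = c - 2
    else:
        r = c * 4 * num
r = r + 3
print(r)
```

c=2, num=5
c < -2 is False; num != 8 is True
→ r = c - 2 = 0
r = 0+3 = 3

3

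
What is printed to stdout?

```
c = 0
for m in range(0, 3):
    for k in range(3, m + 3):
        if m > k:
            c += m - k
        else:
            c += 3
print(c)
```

9

m=1,k=3: not 1>3, c = 0+3 = 3
m=2,k=3: not 2>3, c = 3+3 = 6
m=2,k=4: not 2>4, c = 6+3 = 9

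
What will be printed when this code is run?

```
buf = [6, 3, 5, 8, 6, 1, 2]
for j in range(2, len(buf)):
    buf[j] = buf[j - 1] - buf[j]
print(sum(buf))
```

-55

j=2: buf[2] = 3-5 = -2 → [6, 3, -2, 8, 6, 1, 2]
j=3: buf[3] = (-2)-8 = -10 → [6, 3, -2, -10, 6, 1, 2]
j=4: buf[4] = (-10)-6 = -16 → [6, 3, -2, -10, -16, 1, 2]
j=5: buf[5] = (-16)-1 = -17 → [6, 3, -2, -10, -16, -17, 2]
j=6: buf[6] = (-17)-2 = -19 → [6, 3, -2, -10, -16, -17, -19]
sum = -55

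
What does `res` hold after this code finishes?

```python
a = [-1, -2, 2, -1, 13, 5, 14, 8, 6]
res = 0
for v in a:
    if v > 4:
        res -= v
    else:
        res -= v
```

v=-1: not >4, res = 0-(-1) = 1
v=-2: not >4, res = 1-(-2) = 3
v=2: not >4, res = 3-2 = 1
v=-1: not >4, res = 1-(-1) = 2
v=13: >4, res = 2-13 = -11
v=5: >4, res = (-11)-5 = -16
v=14: >4, res = (-16)-14 = -30
v=8: >4, res = (-30)-8 = -38
v=6: >4, res = (-38)-6 = -44

-44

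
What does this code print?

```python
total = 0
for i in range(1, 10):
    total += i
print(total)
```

45

i=1: total = 0+1 = 1
i=2: total = 1+2 = 3
i=3: total = 3+3 = 6
i=4: total = 6+4 = 10
i=5: total = 10+5 = 15
i=6: total = 15+6 = 21
i=7: total = 21+7 = 28
i=8: total = 28+8 = 36
i=9: total = 36+9 = 45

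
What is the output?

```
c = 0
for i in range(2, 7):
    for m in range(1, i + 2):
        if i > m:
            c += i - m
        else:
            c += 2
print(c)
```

i=2,m=1: 2>1, c = 0+1 = 1
i=2,m=2: not 2>2, c = 1+2 = 3
i=2,m=3: not 2>3, c = 3+2 = 5
i=3,m=1: 3>1, c = 5+2 = 7
i=3,m=2: 3>2, c = 7+1 = 8
i=3,m=3: not 3>3, c = 8+2 = 10
i=3,m=4: not 3>4, c = 10+2 = 12
i=4,m=1: 4>1, c = 12+3 = 15
i=4,m=2: 4>2, c = 15+2 = 17
i=4,m=3: 4>3, c = 17+1 = 18
i=4,m=4: not 4>4, c = 18+2 = 20
i=4,m=5: not 4>5, c = 20+2 = 22
i=5,m=1: 5>1, c = 22+4 = 26
i=5,m=2: 5>2, c = 26+3 = 29
i=5,m=3: 5>3, c = 29+2 = 31
i=5,m=4: 5>4, c = 31+1 = 32
i=5,m=5: not 5>5, c = 32+2 = 34
i=5,m=6: not 5>6, c = 34+2 = 36
i=6,m=1: 6>1, c = 36+5 = 41
i=6,m=2: 6>2, c = 41+4 = 45
i=6,m=3: 6>3, c = 45+3 = 48
i=6,m=4: 6>4, c = 48+2 = 50
i=6,m=5: 6>5, c = 50+1 = 51
i=6,m=6: not 6>6, c = 51+2 = 53
i=6,m=7: not 6>7, c = 53+2 = 55

55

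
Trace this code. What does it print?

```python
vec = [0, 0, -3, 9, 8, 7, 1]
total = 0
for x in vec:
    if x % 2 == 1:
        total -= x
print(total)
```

x=0: not odd
x=0: not odd
x=-3: odd, total = 0-(-3) = 3
x=9: odd, total = 3-9 = -6
x=8: not odd
x=7: odd, total = (-6)-7 = -13
x=1: odd, total = (-13)-1 = -14

-14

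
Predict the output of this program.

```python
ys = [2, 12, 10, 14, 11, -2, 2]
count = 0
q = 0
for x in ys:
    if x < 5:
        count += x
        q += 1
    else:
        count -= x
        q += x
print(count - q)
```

-95

x=2: <5, count = 0+2 = 2; q=1
x=12: not <5, count = 2-12 = -10; q=13
x=10: not <5, count = (-10)-10 = -20; q=23
x=14: not <5, count = (-20)-14 = -34; q=37
x=11: not <5, count = (-34)-11 = -45; q=48
x=-2: <5, count = (-45)+(-2) = -47; q=49
x=2: <5, count = (-47)+2 = -45; q=50
count-q = (-45)-50 = -95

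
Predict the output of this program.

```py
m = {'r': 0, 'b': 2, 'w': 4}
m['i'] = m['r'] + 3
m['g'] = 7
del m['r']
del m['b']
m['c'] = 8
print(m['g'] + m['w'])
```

11

m['i'] = m['r']+3 = 3 → {'r': 0, 'b': 2, 'w': 4, 'i': 3}
m['g'] = 7 → {'r': 0, 'b': 2, 'w': 4, 'i': 3, 'g': 7}
del 'r' → {'b': 2, 'w': 4, 'i': 3, 'g': 7}
del 'b' → {'w': 4, 'i': 3, 'g': 7}
m['c'] = 8 → {'w': 4, 'i': 3, 'g': 7, 'c': 8}
m['g']+m['w'] = 7+4 = 11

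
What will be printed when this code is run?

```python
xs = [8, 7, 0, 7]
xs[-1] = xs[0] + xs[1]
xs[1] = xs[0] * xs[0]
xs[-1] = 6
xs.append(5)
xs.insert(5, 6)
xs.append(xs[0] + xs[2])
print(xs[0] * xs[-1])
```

64

xs[-1] = xs[0]+xs[1] = 8+7 = 15 → [8, 7, 0, 15]
xs[1] = xs[0]*xs[0] = 8*8 = 64 → [8, 64, 0, 15]
xs[-1] = 6 → [8, 64, 0, 6]
append 5 → [8, 64, 0, 6, 5]
insert 6 at 5 → [8, 64, 0, 6, 5, 6]
append xs[0]+xs[2] = 8+0 = 8 → [8, 64, 0, 6, 5, 6, 8]
xs[0]*xs[-1] = 8*8 = 64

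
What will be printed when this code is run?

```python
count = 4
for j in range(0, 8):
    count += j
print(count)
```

j=0: count = 4+0 = 4
j=1: count = 4+1 = 5
j=2: count = 5+2 = 7
j=3: count = 7+3 = 10
j=4: count = 10+4 = 14
j=5: count = 14+5 = 19
j=6: count = 19+6 = 25
j=7: count = 25+7 = 32

32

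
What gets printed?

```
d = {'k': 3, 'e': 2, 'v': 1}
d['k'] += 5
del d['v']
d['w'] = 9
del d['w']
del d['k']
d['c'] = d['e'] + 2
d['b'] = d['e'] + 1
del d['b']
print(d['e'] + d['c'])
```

d['k'] = 3+5 = 8 → {'k': 8, 'e': 2, 'v': 1}
del 'v' → {'k': 8, 'e': 2}
d['w'] = 9 → {'k': 8, 'e': 2, 'w': 9}
del 'w' → {'k': 8, 'e': 2}
del 'k' → {'e': 2}
d['c'] = d['e']+2 = 4 → {'e': 2, 'c': 4}
d['b'] = d['e']+1 = 3 → {'e': 2, 'c': 4, 'b': 3}
del 'b' → {'e': 2, 'c': 4}
d['e']+d['c'] = 2+4 = 6

6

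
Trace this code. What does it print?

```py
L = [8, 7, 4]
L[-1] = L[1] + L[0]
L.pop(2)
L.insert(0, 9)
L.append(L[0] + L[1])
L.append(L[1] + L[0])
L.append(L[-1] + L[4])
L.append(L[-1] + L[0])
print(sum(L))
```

L[-1] = L[1]+L[0] = 7+8 = 15 → [8, 7, 15]
pop(2) removes 15 → [8, 7]
insert 9 at 0 → [9, 8, 7]
append L[0]+L[1] = 9+8 = 17 → [9, 8, 7, 17]
append L[1]+L[0] = 8+9 = 17 → [9, 8, 7, 17, 17]
append L[-1]+L[4] = 17+17 = 34 → [9, 8, 7, 17, 17, 34]
append L[-1]+L[0] = 34+9 = 43 → [9, 8, 7, 17, 17, 34, 43]
sum = 135

135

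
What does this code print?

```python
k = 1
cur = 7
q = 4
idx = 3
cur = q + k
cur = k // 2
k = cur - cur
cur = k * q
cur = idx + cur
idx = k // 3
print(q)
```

4

cur = 4+1 = 5
cur = 1//2 = 0
k = 0-0 = 0
cur = 0*4 = 0
cur = 3+0 = 3
idx = 0//3 = 0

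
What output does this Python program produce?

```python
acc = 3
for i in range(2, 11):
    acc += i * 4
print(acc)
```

219

i=2: acc = 3+2*4 = 11
i=3: acc = 11+3*4 = 23
i=4: acc = 23+4*4 = 39
i=5: acc = 39+5*4 = 59
i=6: acc = 59+6*4 = 83
i=7: acc = 83+7*4 = 111
i=8: acc = 111+8*4 = 143
i=9: acc = 143+9*4 = 179
i=10: acc = 179+10*4 = 219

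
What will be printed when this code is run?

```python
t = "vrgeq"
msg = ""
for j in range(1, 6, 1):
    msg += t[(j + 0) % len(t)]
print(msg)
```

rgeqv

j=1: add t[1]='r' → 'r'
j=2: add t[2]='g' → 'rg'
j=3: add t[3]='e' → 'rge'
j=4: add t[4]='q' → 'rgeq'
j=5: add t[0]='v' → 'rgeqv'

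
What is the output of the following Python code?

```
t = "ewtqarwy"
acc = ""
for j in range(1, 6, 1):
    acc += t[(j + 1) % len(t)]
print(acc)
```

j=1: add t[2]='t' → 't'
j=2: add t[3]='q' → 'tq'
j=3: add t[4]='a' → 'tqa'
j=4: add t[5]='r' → 'tqar'
j=5: add t[6]='w' → 'tqarw'

tqarw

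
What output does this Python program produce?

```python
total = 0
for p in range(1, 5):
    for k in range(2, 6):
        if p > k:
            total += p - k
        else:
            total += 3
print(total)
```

p=1,k=2: not 1>2, total = 0+3 = 3
p=1,k=3: not 1>3, total = 3+3 = 6
p=1,k=4: not 1>4, total = 6+3 = 9
p=1,k=5: not 1>5, total = 9+3 = 12
p=2,k=2: not 2>2, total = 12+3 = 15
p=2,k=3: not 2>3, total = 15+3 = 18
p=2,k=4: not 2>4, total = 18+3 = 21
p=2,k=5: not 2>5, total = 21+3 = 24
p=3,k=2: 3>2, total = 24+1 = 25
p=3,k=3: not 3>3, total = 25+3 = 28
p=3,k=4: not 3>4, total = 28+3 = 31
p=3,k=5: not 3>5, total = 31+3 = 34
p=4,k=2: 4>2, total = 34+2 = 36
p=4,k=3: 4>3, total = 36+1 = 37
p=4,k=4: not 4>4, total = 37+3 = 40
p=4,k=5: not 4>5, total = 40+3 = 43

43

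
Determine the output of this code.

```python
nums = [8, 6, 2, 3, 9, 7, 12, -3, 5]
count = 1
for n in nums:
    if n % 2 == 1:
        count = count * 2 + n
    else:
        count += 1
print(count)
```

279

n=8: not odd, count = 1+1 = 2
n=6: not odd, count = 2+1 = 3
n=2: not odd, count = 3+1 = 4
n=3: odd, count = 4*2+3 = 11
n=9: odd, count = 11*2+9 = 31
n=7: odd, count = 31*2+7 = 69
n=12: not odd, count = 69+1 = 70
n=-3: odd, count = 70*2+(-3) = 137
n=5: odd, count = 137*2+5 = 279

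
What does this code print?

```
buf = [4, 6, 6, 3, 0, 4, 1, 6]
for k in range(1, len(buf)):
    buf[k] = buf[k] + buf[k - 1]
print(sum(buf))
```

145

k=1: buf[1] = 6+4 = 10 → [4, 10, 6, 3, 0, 4, 1, 6]
k=2: buf[2] = 6+10 = 16 → [4, 10, 16, 3, 0, 4, 1, 6]
k=3: buf[3] = 3+16 = 19 → [4, 10, 16, 19, 0, 4, 1, 6]
k=4: buf[4] = 0+19 = 19 → [4, 10, 16, 19, 19, 4, 1, 6]
k=5: buf[5] = 4+19 = 23 → [4, 10, 16, 19, 19, 23, 1, 6]
k=6: buf[6] = 1+23 = 24 → [4, 10, 16, 19, 19, 23, 24, 6]
k=7: buf[7] = 6+24 = 30 → [4, 10, 16, 19, 19, 23, 24, 30]
sum = 145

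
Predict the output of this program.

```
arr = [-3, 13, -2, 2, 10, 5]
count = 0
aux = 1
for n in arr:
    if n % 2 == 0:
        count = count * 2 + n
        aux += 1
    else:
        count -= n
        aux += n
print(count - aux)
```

n=-3: not even, count = 0-(-3) = 3; aux=-2
n=13: not even, count = 3-13 = -10; aux=11
n=-2: even, count = (-10)*2+(-2) = -22; aux=12
n=2: even, count = (-22)*2+2 = -42; aux=13
n=10: even, count = (-42)*2+10 = -74; aux=14
n=5: not even, count = (-74)-5 = -79; aux=19
count-aux = (-79)-19 = -98

-98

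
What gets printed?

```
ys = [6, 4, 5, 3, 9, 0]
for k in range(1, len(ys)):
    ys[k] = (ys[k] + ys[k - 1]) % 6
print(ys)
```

k=1: ys[1] = (4+6)%6 = 4 → [6, 4, 5, 3, 9, 0]
k=2: ys[2] = (5+4)%6 = 3 → [6, 4, 3, 3, 9, 0]
k=3: ys[3] = (3+3)%6 = 0 → [6, 4, 3, 0, 9, 0]
k=4: ys[4] = (9+0)%6 = 3 → [6, 4, 3, 0, 3, 0]
k=5: ys[5] = (0+3)%6 = 3 → [6, 4, 3, 0, 3, 3]

[6, 4, 3, 0, 3, 3]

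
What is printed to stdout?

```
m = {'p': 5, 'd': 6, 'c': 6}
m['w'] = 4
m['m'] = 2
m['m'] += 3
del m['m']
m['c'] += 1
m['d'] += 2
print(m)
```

{'p': 5, 'd': 8, 'c': 7, 'w': 4}

m['w'] = 4 → {'p': 5, 'd': 6, 'c': 6, 'w': 4}
m['m'] = 2 → {'p': 5, 'd': 6, 'c': 6, 'w': 4, 'm': 2}
m['m'] = 2+3 = 5 → {'p': 5, 'd': 6, 'c': 6, 'w': 4, 'm': 5}
del 'm' → {'p': 5, 'd': 6, 'c': 6, 'w': 4}
m['c'] = 6+1 = 7 → {'p': 5, 'd': 6, 'c': 7, 'w': 4}
m['d'] = 6+2 = 8 → {'p': 5, 'd': 8, 'c': 7, 'w': 4}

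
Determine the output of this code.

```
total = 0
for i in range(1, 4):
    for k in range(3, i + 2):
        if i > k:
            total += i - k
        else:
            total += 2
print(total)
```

6

i=2,k=3: not 2>3, total = 0+2 = 2
i=3,k=3: not 3>3, total = 2+2 = 4
i=3,k=4: not 3>4, total = 4+2 = 6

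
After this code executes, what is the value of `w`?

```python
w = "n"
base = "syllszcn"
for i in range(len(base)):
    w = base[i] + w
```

'nczsllysn'

i=0: prepend 's' → 'sn'
i=1: prepend 'y' → 'ysn'
i=2: prepend 'l' → 'lysn'
i=3: prepend 'l' → 'llysn'
i=4: prepend 's' → 'sllysn'
i=5: prepend 'z' → 'zsllysn'
i=6: prepend 'c' → 'czsllysn'
i=7: prepend 'n' → 'nczsllysn'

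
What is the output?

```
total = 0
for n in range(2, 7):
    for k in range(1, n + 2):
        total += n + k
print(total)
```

190

n=2,k=1: total = 0+3 = 3
n=2,k=2: total = 3+4 = 7
n=2,k=3: total = 7+5 = 12
n=3,k=1: total = 12+4 = 16
n=3,k=2: total = 16+5 = 21
n=3,k=3: total = 21+6 = 27
n=3,k=4: total = 27+7 = 34
n=4,k=1: total = 34+5 = 39
n=4,k=2: total = 39+6 = 45
n=4,k=3: total = 45+7 = 52
n=4,k=4: total = 52+8 = 60
n=4,k=5: total = 60+9 = 69
n=5,k=1: total = 69+6 = 75
n=5,k=2: total = 75+7 = 82
n=5,k=3: total = 82+8 = 90
n=5,k=4: total = 90+9 = 99
n=5,k=5: total = 99+10 = 109
n=5,k=6: total = 109+11 = 120
n=6,k=1: total = 120+7 = 127
n=6,k=2: total = 127+8 = 135
n=6,k=3: total = 135+9 = 144
n=6,k=4: total = 144+10 = 154
n=6,k=5: total = 154+11 = 165
n=6,k=6: total = 165+12 = 177
n=6,k=7: total = 177+13 = 190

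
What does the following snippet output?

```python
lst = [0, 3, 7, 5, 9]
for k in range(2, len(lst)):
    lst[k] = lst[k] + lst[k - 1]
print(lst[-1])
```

k=2: lst[2] = 7+3 = 10 → [0, 3, 10, 5, 9]
k=3: lst[3] = 5+10 = 15 → [0, 3, 10, 15, 9]
k=4: lst[4] = 9+15 = 24 → [0, 3, 10, 15, 24]

24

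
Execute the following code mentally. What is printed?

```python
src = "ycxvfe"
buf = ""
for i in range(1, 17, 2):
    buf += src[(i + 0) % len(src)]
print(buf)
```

cvecvecv

i=1: add src[1]='c' → 'c'
i=3: add src[3]='v' → 'cv'
i=5: add src[5]='e' → 'cve'
i=7: add src[1]='c' → 'cvec'
i=9: add src[3]='v' → 'cvecv'
i=11: add src[5]='e' → 'cvecve'
i=13: add src[1]='c' → 'cvecvec'
i=15: add src[3]='v' → 'cvecvecv'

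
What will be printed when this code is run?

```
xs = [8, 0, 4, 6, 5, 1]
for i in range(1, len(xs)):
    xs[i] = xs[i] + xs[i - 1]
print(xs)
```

[8, 8, 12, 18, 23, 24]

i=1: xs[1] = 0+8 = 8 → [8, 8, 4, 6, 5, 1]
i=2: xs[2] = 4+8 = 12 → [8, 8, 12, 6, 5, 1]
i=3: xs[3] = 6+12 = 18 → [8, 8, 12, 18, 5, 1]
i=4: xs[4] = 5+18 = 23 → [8, 8, 12, 18, 23, 1]
i=5: xs[5] = 1+23 = 24 → [8, 8, 12, 18, 23, 24]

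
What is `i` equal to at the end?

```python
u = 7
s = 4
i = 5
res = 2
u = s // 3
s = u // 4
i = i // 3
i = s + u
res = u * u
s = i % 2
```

1

u = 4//3 = 1
s = 1//4 = 0
i = 5//3 = 1
i = 0+1 = 1
res = 1*1 = 1
s = 1%2 = 1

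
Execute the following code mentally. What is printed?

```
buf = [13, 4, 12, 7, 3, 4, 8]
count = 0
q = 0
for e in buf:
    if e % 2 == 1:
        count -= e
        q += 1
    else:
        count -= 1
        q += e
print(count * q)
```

e=13: odd, count = 0-13 = -13; q=1
e=4: not odd, count = (-13)-1 = -14; q=5
e=12: not odd, count = (-14)-1 = -15; q=17
e=7: odd, count = (-15)-7 = -22; q=18
e=3: odd, count = (-22)-3 = -25; q=19
e=4: not odd, count = (-25)-1 = -26; q=23
e=8: not odd, count = (-26)-1 = -27; q=31
count*q = (-27)*31 = -837

-837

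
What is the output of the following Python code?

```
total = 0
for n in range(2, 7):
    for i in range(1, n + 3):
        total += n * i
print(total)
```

505

n=2,i=1: total = 0+2 = 2
n=2,i=2: total = 2+4 = 6
n=2,i=3: total = 6+6 = 12
n=2,i=4: total = 12+8 = 20
n=3,i=1: total = 20+3 = 23
n=3,i=2: total = 23+6 = 29
n=3,i=3: total = 29+9 = 38
n=3,i=4: total = 38+12 = 50
n=3,i=5: total = 50+15 = 65
n=4,i=1: total = 65+4 = 69
n=4,i=2: total = 69+8 = 77
n=4,i=3: total = 77+12 = 89
n=4,i=4: total = 89+16 = 105
n=4,i=5: total = 105+20 = 125
n=4,i=6: total = 125+24 = 149
n=5,i=1: total = 149+5 = 154
n=5,i=2: total = 154+10 = 164
n=5,i=3: total = 164+15 = 179
n=5,i=4: total = 179+20 = 199
n=5,i=5: total = 199+25 = 224
n=5,i=6: total = 224+30 = 254
n=5,i=7: total = 254+35 = 289
n=6,i=1: total = 289+6 = 295
n=6,i=2: total = 295+12 = 307
n=6,i=3: total = 307+18 = 325
n=6,i=4: total = 325+24 = 349
n=6,i=5: total = 349+30 = 379
n=6,i=6: total = 379+36 = 415
n=6,i=7: total = 415+42 = 457
n=6,i=8: total = 457+48 = 505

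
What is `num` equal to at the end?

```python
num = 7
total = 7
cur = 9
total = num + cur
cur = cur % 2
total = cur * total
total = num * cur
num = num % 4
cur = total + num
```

total = 7+9 = 16
cur = 9%2 = 1
total = 1*16 = 16
total = 7*1 = 7
num = 7%4 = 3
cur = 7+3 = 10

3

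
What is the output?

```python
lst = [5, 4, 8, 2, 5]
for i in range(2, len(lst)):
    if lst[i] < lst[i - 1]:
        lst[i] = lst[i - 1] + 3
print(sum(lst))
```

42

i=2: 8>=4, unchanged → [5, 4, 8, 2, 5]
i=3: 2<8, lst[3] = 8+3 = 11 → [5, 4, 8, 11, 5]
i=4: 5<11, lst[4] = 11+3 = 14 → [5, 4, 8, 11, 14]
sum = 42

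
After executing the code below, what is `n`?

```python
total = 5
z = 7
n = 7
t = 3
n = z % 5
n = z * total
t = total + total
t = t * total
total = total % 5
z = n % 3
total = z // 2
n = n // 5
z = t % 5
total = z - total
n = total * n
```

-7

n = 7%5 = 2
n = 7*5 = 35
t = 5+5 = 10
t = 10*5 = 50
total = 5%5 = 0
z = 35%3 = 2
total = 2//2 = 1
n = 35//5 = 7
z = 50%5 = 0
total = 0-1 = -1
n = (-1)*7 = -7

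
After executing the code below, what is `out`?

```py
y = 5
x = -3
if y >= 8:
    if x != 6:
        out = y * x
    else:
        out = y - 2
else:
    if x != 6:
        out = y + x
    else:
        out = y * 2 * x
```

y=5, x=-3
y >= 8 is False; x != 6 is True
→ out = y + x = 2

2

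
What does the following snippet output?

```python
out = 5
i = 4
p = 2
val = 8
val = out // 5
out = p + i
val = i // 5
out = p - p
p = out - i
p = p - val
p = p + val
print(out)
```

val = 5//5 = 1
out = 2+4 = 6
val = 4//5 = 0
out = 2-2 = 0
p = 0-4 = -4
p = (-4)-0 = -4
p = (-4)+0 = -4

0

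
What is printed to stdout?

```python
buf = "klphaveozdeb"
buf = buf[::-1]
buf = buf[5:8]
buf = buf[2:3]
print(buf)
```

a

reverse → 'bedzoevahplk'
slice [5:8] → 'eva'
slice [2:3] → 'a'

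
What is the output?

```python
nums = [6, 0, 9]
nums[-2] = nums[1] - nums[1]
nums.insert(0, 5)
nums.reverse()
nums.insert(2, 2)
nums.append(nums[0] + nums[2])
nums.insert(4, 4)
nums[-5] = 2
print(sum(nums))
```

37

nums[-2] = nums[1]-nums[1] = 0-0 = 0 → [6, 0, 9]
insert 5 at 0 → [5, 6, 0, 9]
reverse → [9, 0, 6, 5]
insert 2 at 2 → [9, 0, 2, 6, 5]
append nums[0]+nums[2] = 9+2 = 11 → [9, 0, 2, 6, 5, 11]
insert 4 at 4 → [9, 0, 2, 6, 4, 5, 11]
nums[-5] = 2 → [9, 0, 2, 6, 4, 5, 11]
sum = 37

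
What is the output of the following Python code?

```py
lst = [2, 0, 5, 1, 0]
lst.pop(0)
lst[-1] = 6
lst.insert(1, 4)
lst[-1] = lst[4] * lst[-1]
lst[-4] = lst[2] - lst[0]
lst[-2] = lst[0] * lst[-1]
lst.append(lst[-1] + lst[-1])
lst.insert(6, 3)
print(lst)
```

pop(0) removes 2 → [0, 5, 1, 0]
lst[-1] = 6 → [0, 5, 1, 6]
insert 4 at 1 → [0, 4, 5, 1, 6]
lst[-1] = lst[4]*lst[-1] = 6*6 = 36 → [0, 4, 5, 1, 36]
lst[-4] = lst[2]-lst[0] = 5-0 = 5 → [0, 5, 5, 1, 36]
lst[-2] = lst[0]*lst[-1] = 0*36 = 0 → [0, 5, 5, 0, 36]
append lst[-1]+lst[-1] = 36+36 = 72 → [0, 5, 5, 0, 36, 72]
insert 3 at 6 → [0, 5, 5, 0, 36, 72, 3]

[0, 5, 5, 0, 36, 72, 3]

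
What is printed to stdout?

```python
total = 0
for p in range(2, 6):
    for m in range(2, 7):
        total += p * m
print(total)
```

p=2,m=2: total = 0+4 = 4
p=2,m=3: total = 4+6 = 10
p=2,m=4: total = 10+8 = 18
p=2,m=5: total = 18+10 = 28
p=2,m=6: total = 28+12 = 40
p=3,m=2: total = 40+6 = 46
p=3,m=3: total = 46+9 = 55
p=3,m=4: total = 55+12 = 67
p=3,m=5: total = 67+15 = 82
p=3,m=6: total = 82+18 = 100
p=4,m=2: total = 100+8 = 108
p=4,m=3: total = 108+12 = 120
p=4,m=4: total = 120+16 = 136
p=4,m=5: total = 136+20 = 156
p=4,m=6: total = 156+24 = 180
p=5,m=2: total = 180+10 = 190
p=5,m=3: total = 190+15 = 205
p=5,m=4: total = 205+20 = 225
p=5,m=5: total = 225+25 = 250
p=5,m=6: total = 250+30 = 280

280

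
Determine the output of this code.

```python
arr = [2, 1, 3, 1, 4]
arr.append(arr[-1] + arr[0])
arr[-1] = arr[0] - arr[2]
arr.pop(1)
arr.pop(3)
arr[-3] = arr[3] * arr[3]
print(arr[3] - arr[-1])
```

0

append arr[-1]+arr[0] = 4+2 = 6 → [2, 1, 3, 1, 4, 6]
arr[-1] = arr[0]-arr[2] = 2-3 = -1 → [2, 1, 3, 1, 4, -1]
pop(1) removes 1 → [2, 3, 1, 4, -1]
pop(3) removes 4 → [2, 3, 1, -1]
arr[-3] = arr[3]*arr[3] = (-1)*(-1) = 1 → [2, 1, 1, -1]
arr[3]-arr[-1] = (-1)-(-1) = 0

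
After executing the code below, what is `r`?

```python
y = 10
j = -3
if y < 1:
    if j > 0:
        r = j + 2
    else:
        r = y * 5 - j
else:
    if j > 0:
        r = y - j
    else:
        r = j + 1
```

-2

y=10, j=-3
y < 1 is False; j > 0 is False
→ r = j + 1 = -2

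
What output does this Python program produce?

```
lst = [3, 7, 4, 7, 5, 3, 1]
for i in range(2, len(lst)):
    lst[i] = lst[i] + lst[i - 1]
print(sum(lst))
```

115

i=2: lst[2] = 4+7 = 11 → [3, 7, 11, 7, 5, 3, 1]
i=3: lst[3] = 7+11 = 18 → [3, 7, 11, 18, 5, 3, 1]
i=4: lst[4] = 5+18 = 23 → [3, 7, 11, 18, 23, 3, 1]
i=5: lst[5] = 3+23 = 26 → [3, 7, 11, 18, 23, 26, 1]
i=6: lst[6] = 1+26 = 27 → [3, 7, 11, 18, 23, 26, 27]
sum = 115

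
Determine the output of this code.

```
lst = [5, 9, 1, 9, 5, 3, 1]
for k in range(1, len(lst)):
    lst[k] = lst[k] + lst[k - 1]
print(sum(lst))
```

k=1: lst[1] = 9+5 = 14 → [5, 14, 1, 9, 5, 3, 1]
k=2: lst[2] = 1+14 = 15 → [5, 14, 15, 9, 5, 3, 1]
k=3: lst[3] = 9+15 = 24 → [5, 14, 15, 24, 5, 3, 1]
k=4: lst[4] = 5+24 = 29 → [5, 14, 15, 24, 29, 3, 1]
k=5: lst[5] = 3+29 = 32 → [5, 14, 15, 24, 29, 32, 1]
k=6: lst[6] = 1+32 = 33 → [5, 14, 15, 24, 29, 32, 33]
sum = 152

152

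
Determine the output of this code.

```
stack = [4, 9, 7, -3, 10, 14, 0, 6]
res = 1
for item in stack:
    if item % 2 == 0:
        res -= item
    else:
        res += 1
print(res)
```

item=4: even, res = 1-4 = -3
item=9: not even, res = (-3)+1 = -2
item=7: not even, res = (-2)+1 = -1
item=-3: not even, res = (-1)+1 = 0
item=10: even, res = 0-10 = -10
item=14: even, res = (-10)-14 = -24
item=0: even, res = (-24)-0 = -24
item=6: even, res = (-24)-6 = -30

-30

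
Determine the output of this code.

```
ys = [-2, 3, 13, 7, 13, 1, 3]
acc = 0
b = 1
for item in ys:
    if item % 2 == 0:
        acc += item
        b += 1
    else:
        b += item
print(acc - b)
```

item=-2: even, acc = 0+(-2) = -2; b=2
item=3: not even; b=5
item=13: not even; b=18
item=7: not even; b=25
item=13: not even; b=38
item=1: not even; b=39
item=3: not even; b=42
acc-b = (-2)-42 = -44

-44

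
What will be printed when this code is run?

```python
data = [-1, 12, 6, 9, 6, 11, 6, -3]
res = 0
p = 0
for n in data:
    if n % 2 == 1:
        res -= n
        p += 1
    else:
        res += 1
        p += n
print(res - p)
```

n=-1: odd, res = 0-(-1) = 1; p=1
n=12: not odd, res = 1+1 = 2; p=13
n=6: not odd, res = 2+1 = 3; p=19
n=9: odd, res = 3-9 = -6; p=20
n=6: not odd, res = (-6)+1 = -5; p=26
n=11: odd, res = (-5)-11 = -16; p=27
n=6: not odd, res = (-16)+1 = -15; p=33
n=-3: odd, res = (-15)-(-3) = -12; p=34
res-p = (-12)-34 = -46

-46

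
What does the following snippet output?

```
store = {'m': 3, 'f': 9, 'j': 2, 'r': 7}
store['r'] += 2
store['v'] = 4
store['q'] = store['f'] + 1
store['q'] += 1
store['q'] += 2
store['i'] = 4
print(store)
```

store['r'] = 7+2 = 9 → {'m': 3, 'f': 9, 'j': 2, 'r': 9}
store['v'] = 4 → {'m': 3, 'f': 9, 'j': 2, 'r': 9, 'v': 4}
store['q'] = store['f']+1 = 10 → {'m': 3, 'f': 9, 'j': 2, 'r': 9, 'v': 4, 'q': 10}
store['q'] = 10+1 = 11 → {'m': 3, 'f': 9, 'j': 2, 'r': 9, 'v': 4, 'q': 11}
store['q'] = 11+2 = 13 → {'m': 3, 'f': 9, 'j': 2, 'r': 9, 'v': 4, 'q': 13}
store['i'] = 4 → {'m': 3, 'f': 9, 'j': 2, 'r': 9, 'v': 4, 'q': 13, 'i': 4}

{'m': 3, 'f': 9, 'j': 2, 'r': 9, 'v': 4, 'q': 13, 'i': 4}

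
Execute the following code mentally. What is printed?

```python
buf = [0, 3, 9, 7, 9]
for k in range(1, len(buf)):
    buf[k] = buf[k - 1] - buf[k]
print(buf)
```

[0, -3, -12, -19, -28]

k=1: buf[1] = 0-3 = -3 → [0, -3, 9, 7, 9]
k=2: buf[2] = (-3)-9 = -12 → [0, -3, -12, 7, 9]
k=3: buf[3] = (-12)-7 = -19 → [0, -3, -12, -19, 9]
k=4: buf[4] = (-19)-9 = -28 → [0, -3, -12, -19, -28]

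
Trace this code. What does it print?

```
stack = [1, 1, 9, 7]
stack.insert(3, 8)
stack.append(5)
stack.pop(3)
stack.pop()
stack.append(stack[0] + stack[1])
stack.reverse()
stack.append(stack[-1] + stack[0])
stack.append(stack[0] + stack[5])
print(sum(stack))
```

insert 8 at 3 → [1, 1, 9, 8, 7]
append 5 → [1, 1, 9, 8, 7, 5]
pop(3) removes 8 → [1, 1, 9, 7, 5]
pop() removes 5 → [1, 1, 9, 7]
append stack[0]+stack[1] = 1+1 = 2 → [1, 1, 9, 7, 2]
reverse → [2, 7, 9, 1, 1]
append stack[-1]+stack[0] = 1+2 = 3 → [2, 7, 9, 1, 1, 3]
append stack[0]+stack[5] = 2+3 = 5 → [2, 7, 9, 1, 1, 3, 5]
sum = 28

28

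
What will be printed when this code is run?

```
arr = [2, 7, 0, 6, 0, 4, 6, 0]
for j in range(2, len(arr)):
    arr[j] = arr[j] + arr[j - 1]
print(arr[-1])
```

23

j=2: arr[2] = 0+7 = 7 → [2, 7, 7, 6, 0, 4, 6, 0]
j=3: arr[3] = 6+7 = 13 → [2, 7, 7, 13, 0, 4, 6, 0]
j=4: arr[4] = 0+13 = 13 → [2, 7, 7, 13, 13, 4, 6, 0]
j=5: arr[5] = 4+13 = 17 → [2, 7, 7, 13, 13, 17, 6, 0]
j=6: arr[6] = 6+17 = 23 → [2, 7, 7, 13, 13, 17, 23, 0]
j=7: arr[7] = 0+23 = 23 → [2, 7, 7, 13, 13, 17, 23, 23]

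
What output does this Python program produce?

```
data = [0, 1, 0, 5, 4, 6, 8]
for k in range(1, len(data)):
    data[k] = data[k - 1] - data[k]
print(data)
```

k=1: data[1] = 0-1 = -1 → [0, -1, 0, 5, 4, 6, 8]
k=2: data[2] = (-1)-0 = -1 → [0, -1, -1, 5, 4, 6, 8]
k=3: data[3] = (-1)-5 = -6 → [0, -1, -1, -6, 4, 6, 8]
k=4: data[4] = (-6)-4 = -10 → [0, -1, -1, -6, -10, 6, 8]
k=5: data[5] = (-10)-6 = -16 → [0, -1, -1, -6, -10, -16, 8]
k=6: data[6] = (-16)-8 = -24 → [0, -1, -1, -6, -10, -16, -24]

[0, -1, -1, -6, -10, -16, -24]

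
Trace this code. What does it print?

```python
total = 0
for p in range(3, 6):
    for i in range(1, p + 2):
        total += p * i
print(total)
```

p=3,i=1: total = 0+3 = 3
p=3,i=2: total = 3+6 = 9
p=3,i=3: total = 9+9 = 18
p=3,i=4: total = 18+12 = 30
p=4,i=1: total = 30+4 = 34
p=4,i=2: total = 34+8 = 42
p=4,i=3: total = 42+12 = 54
p=4,i=4: total = 54+16 = 70
p=4,i=5: total = 70+20 = 90
p=5,i=1: total = 90+5 = 95
p=5,i=2: total = 95+10 = 105
p=5,i=3: total = 105+15 = 120
p=5,i=4: total = 120+20 = 140
p=5,i=5: total = 140+25 = 165
p=5,i=6: total = 165+30 = 195

195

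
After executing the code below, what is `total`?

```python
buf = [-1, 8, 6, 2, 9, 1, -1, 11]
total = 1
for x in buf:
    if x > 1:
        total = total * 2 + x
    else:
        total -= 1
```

x=-1: not >1, total = 1-1 = 0
x=8: >1, total = 0*2+8 = 8
x=6: >1, total = 8*2+6 = 22
x=2: >1, total = 22*2+2 = 46
x=9: >1, total = 46*2+9 = 101
x=1: not >1, total = 101-1 = 100
x=-1: not >1, total = 100-1 = 99
x=11: >1, total = 99*2+11 = 209

209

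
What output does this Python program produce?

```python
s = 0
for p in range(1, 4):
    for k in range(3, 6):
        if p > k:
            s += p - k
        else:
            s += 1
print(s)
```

9

p=1,k=3: not 1>3, s = 0+1 = 1
p=1,k=4: not 1>4, s = 1+1 = 2
p=1,k=5: not 1>5, s = 2+1 = 3
p=2,k=3: not 2>3, s = 3+1 = 4
p=2,k=4: not 2>4, s = 4+1 = 5
p=2,k=5: not 2>5, s = 5+1 = 6
p=3,k=3: not 3>3, s = 6+1 = 7
p=3,k=4: not 3>4, s = 7+1 = 8
p=3,k=5: not 3>5, s = 8+1 = 9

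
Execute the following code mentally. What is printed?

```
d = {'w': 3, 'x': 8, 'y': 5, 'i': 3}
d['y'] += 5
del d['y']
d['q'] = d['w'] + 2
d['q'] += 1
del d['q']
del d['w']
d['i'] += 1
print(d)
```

{'x': 8, 'i': 4}

d['y'] = 5+5 = 10 → {'w': 3, 'x': 8, 'y': 10, 'i': 3}
del 'y' → {'w': 3, 'x': 8, 'i': 3}
d['q'] = d['w']+2 = 5 → {'w': 3, 'x': 8, 'i': 3, 'q': 5}
d['q'] = 5+1 = 6 → {'w': 3, 'x': 8, 'i': 3, 'q': 6}
del 'q' → {'w': 3, 'x': 8, 'i': 3}
del 'w' → {'x': 8, 'i': 3}
d['i'] = 3+1 = 4 → {'x': 8, 'i': 4}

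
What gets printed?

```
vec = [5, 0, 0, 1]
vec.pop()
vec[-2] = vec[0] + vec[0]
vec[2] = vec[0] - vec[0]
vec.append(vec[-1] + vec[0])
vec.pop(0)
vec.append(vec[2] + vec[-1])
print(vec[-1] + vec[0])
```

20

pop() removes 1 → [5, 0, 0]
vec[-2] = vec[0]+vec[0] = 5+5 = 10 → [5, 10, 0]
vec[2] = vec[0]-vec[0] = 5-5 = 0 → [5, 10, 0]
append vec[-1]+vec[0] = 0+5 = 5 → [5, 10, 0, 5]
pop(0) removes 5 → [10, 0, 5]
append vec[2]+vec[-1] = 5+5 = 10 → [10, 0, 5, 10]
vec[-1]+vec[0] = 10+10 = 20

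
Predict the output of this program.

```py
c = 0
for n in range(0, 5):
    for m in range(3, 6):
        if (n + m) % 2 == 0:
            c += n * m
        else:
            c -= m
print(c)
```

n=0,m=3: odd sum, c = 0-3 = -3
n=0,m=4: even sum, c = (-3)+0 = -3
n=0,m=5: odd sum, c = (-3)-5 = -8
n=1,m=3: even sum, c = (-8)+3 = -5
n=1,m=4: odd sum, c = (-5)-4 = -9
n=1,m=5: even sum, c = (-9)+5 = -4
n=2,m=3: odd sum, c = (-4)-3 = -7
n=2,m=4: even sum, c = (-7)+8 = 1
n=2,m=5: odd sum, c = 1-5 = -4
n=3,m=3: even sum, c = (-4)+9 = 5
n=3,m=4: odd sum, c = 5-4 = 1
n=3,m=5: even sum, c = 1+15 = 16
n=4,m=3: odd sum, c = 16-3 = 13
n=4,m=4: even sum, c = 13+16 = 29
n=4,m=5: odd sum, c = 29-5 = 24

24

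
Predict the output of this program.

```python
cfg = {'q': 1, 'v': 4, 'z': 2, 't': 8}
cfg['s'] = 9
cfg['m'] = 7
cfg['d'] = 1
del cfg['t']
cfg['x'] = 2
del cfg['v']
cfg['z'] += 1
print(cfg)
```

cfg['s'] = 9 → {'q': 1, 'v': 4, 'z': 2, 't': 8, 's': 9}
cfg['m'] = 7 → {'q': 1, 'v': 4, 'z': 2, 't': 8, 's': 9, 'm': 7}
cfg['d'] = 1 → {'q': 1, 'v': 4, 'z': 2, 't': 8, 's': 9, 'm': 7, 'd': 1}
del 't' → {'q': 1, 'v': 4, 'z': 2, 's': 9, 'm': 7, 'd': 1}
cfg['x'] = 2 → {'q': 1, 'v': 4, 'z': 2, 's': 9, 'm': 7, 'd': 1, 'x': 2}
del 'v' → {'q': 1, 'z': 2, 's': 9, 'm': 7, 'd': 1, 'x': 2}
cfg['z'] = 2+1 = 3 → {'q': 1, 'z': 3, 's': 9, 'm': 7, 'd': 1, 'x': 2}

{'q': 1, 'z': 3, 's': 9, 'm': 7, 'd': 1, 'x': 2}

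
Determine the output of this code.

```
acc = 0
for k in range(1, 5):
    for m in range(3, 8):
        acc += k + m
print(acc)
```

k=1,m=3: acc = 0+4 = 4
k=1,m=4: acc = 4+5 = 9
k=1,m=5: acc = 9+6 = 15
k=1,m=6: acc = 15+7 = 22
k=1,m=7: acc = 22+8 = 30
k=2,m=3: acc = 30+5 = 35
k=2,m=4: acc = 35+6 = 41
k=2,m=5: acc = 41+7 = 48
k=2,m=6: acc = 48+8 = 56
k=2,m=7: acc = 56+9 = 65
k=3,m=3: acc = 65+6 = 71
k=3,m=4: acc = 71+7 = 78
k=3,m=5: acc = 78+8 = 86
k=3,m=6: acc = 86+9 = 95
k=3,m=7: acc = 95+10 = 105
k=4,m=3: acc = 105+7 = 112
k=4,m=4: acc = 112+8 = 120
k=4,m=5: acc = 120+9 = 129
k=4,m=6: acc = 129+10 = 139
k=4,m=7: acc = 139+11 = 150

150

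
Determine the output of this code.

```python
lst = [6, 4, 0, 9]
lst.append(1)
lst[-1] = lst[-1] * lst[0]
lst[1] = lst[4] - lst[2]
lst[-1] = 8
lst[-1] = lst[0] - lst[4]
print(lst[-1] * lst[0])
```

append 1 → [6, 4, 0, 9, 1]
lst[-1] = lst[-1]*lst[0] = 1*6 = 6 → [6, 4, 0, 9, 6]
lst[1] = lst[4]-lst[2] = 6-0 = 6 → [6, 6, 0, 9, 6]
lst[-1] = 8 → [6, 6, 0, 9, 8]
lst[-1] = lst[0]-lst[4] = 6-8 = -2 → [6, 6, 0, 9, -2]
lst[-1]*lst[0] = (-2)*6 = -12

-12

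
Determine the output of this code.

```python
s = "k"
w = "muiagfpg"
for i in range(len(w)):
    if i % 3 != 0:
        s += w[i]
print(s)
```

kuigfg

i=0: skip
i=1: add 'u' → 'ku'
i=2: add 'i' → 'kui'
i=3: skip
i=4: add 'g' → 'kuig'
i=5: add 'f' → 'kuigf'
i=6: skip
i=7: add 'g' → 'kuigfg'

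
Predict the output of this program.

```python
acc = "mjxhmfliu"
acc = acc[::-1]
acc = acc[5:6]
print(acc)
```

reverse → 'uilfmhxjm'
slice [5:6] → 'h'

h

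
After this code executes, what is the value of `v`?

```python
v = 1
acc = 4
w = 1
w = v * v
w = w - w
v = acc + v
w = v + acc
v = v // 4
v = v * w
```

w = 1*1 = 1
w = 1-1 = 0
v = 4+1 = 5
w = 5+4 = 9
v = 5//4 = 1
v = 1*9 = 9

9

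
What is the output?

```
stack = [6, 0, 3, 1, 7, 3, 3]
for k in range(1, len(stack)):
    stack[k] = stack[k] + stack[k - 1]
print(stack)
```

[6, 6, 9, 10, 17, 20, 23]

k=1: stack[1] = 0+6 = 6 → [6, 6, 3, 1, 7, 3, 3]
k=2: stack[2] = 3+6 = 9 → [6, 6, 9, 1, 7, 3, 3]
k=3: stack[3] = 1+9 = 10 → [6, 6, 9, 10, 7, 3, 3]
k=4: stack[4] = 7+10 = 17 → [6, 6, 9, 10, 17, 3, 3]
k=5: stack[5] = 3+17 = 20 → [6, 6, 9, 10, 17, 20, 3]
k=6: stack[6] = 3+20 = 23 → [6, 6, 9, 10, 17, 20, 23]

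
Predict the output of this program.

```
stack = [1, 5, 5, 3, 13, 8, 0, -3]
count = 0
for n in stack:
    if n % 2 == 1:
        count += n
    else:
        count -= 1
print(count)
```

22

n=1: odd, count = 0+1 = 1
n=5: odd, count = 1+5 = 6
n=5: odd, count = 6+5 = 11
n=3: odd, count = 11+3 = 14
n=13: odd, count = 14+13 = 27
n=8: not odd, count = 27-1 = 26
n=0: not odd, count = 26-1 = 25
n=-3: odd, count = 25+(-3) = 22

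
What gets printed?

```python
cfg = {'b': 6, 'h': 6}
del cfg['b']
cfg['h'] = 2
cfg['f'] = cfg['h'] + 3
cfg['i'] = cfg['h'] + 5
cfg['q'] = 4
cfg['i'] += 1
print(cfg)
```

del 'b' → {'h': 6}
cfg['h'] = 2 → {'h': 2}
cfg['f'] = cfg['h']+3 = 5 → {'h': 2, 'f': 5}
cfg['i'] = cfg['h']+5 = 7 → {'h': 2, 'f': 5, 'i': 7}
cfg['q'] = 4 → {'h': 2, 'f': 5, 'i': 7, 'q': 4}
cfg['i'] = 7+1 = 8 → {'h': 2, 'f': 5, 'i': 8, 'q': 4}

{'h': 2, 'f': 5, 'i': 8, 'q': 4}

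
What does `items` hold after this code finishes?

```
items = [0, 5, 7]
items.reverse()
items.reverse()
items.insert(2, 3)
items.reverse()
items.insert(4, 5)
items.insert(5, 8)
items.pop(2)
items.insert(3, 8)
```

reverse → [7, 5, 0]
reverse → [0, 5, 7]
insert 3 at 2 → [0, 5, 3, 7]
reverse → [7, 3, 5, 0]
insert 5 at 4 → [7, 3, 5, 0, 5]
insert 8 at 5 → [7, 3, 5, 0, 5, 8]
pop(2) removes 5 → [7, 3, 0, 5, 8]
insert 8 at 3 → [7, 3, 0, 8, 5, 8]

[7, 3, 0, 8, 5, 8]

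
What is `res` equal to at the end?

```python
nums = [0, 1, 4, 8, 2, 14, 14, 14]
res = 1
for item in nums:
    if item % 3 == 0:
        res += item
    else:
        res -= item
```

item=0: %3==0, res = 1+0 = 1
item=1: not %3==0, res = 1-1 = 0
item=4: not %3==0, res = 0-4 = -4
item=8: not %3==0, res = (-4)-8 = -12
item=2: not %3==0, res = (-12)-2 = -14
item=14: not %3==0, res = (-14)-14 = -28
item=14: not %3==0, res = (-28)-14 = -42
item=14: not %3==0, res = (-42)-14 = -56

-56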